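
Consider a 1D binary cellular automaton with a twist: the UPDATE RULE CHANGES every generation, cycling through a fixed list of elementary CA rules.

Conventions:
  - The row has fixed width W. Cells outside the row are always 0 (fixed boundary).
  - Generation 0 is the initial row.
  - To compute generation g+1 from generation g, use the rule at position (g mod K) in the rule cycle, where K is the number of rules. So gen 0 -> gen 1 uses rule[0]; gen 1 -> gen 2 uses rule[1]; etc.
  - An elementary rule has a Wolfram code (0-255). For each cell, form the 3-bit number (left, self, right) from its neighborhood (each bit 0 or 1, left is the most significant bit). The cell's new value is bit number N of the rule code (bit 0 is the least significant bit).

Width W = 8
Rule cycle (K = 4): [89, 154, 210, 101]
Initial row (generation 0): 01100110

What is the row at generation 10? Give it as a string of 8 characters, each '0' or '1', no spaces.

Answer: 10100000

Derivation:
Gen 0: 01100110
Gen 1 (rule 89): 01110111
Gen 2 (rule 154): 11100110
Gen 3 (rule 210): 01111011
Gen 4 (rule 101): 00001101
Gen 5 (rule 89): 11101100
Gen 6 (rule 154): 11001010
Gen 7 (rule 210): 01110001
Gen 8 (rule 101): 00010101
Gen 9 (rule 89): 11000000
Gen 10 (rule 154): 10100000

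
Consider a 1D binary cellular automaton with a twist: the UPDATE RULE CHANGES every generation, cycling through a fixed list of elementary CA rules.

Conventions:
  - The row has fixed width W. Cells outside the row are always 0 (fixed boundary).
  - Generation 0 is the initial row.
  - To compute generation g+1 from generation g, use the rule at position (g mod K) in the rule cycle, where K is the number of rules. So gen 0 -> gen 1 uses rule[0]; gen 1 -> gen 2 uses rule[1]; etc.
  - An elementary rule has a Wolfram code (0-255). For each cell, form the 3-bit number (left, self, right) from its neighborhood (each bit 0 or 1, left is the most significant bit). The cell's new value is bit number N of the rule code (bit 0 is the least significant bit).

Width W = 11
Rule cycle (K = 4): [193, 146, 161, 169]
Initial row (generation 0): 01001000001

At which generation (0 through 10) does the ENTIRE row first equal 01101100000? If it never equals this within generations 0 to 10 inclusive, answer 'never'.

Answer: 5

Derivation:
Gen 0: 01001000001
Gen 1 (rule 193): 00000011100
Gen 2 (rule 146): 00000101010
Gen 3 (rule 161): 11110010100
Gen 4 (rule 169): 11100001001
Gen 5 (rule 193): 01101100000
Gen 6 (rule 146): 10000010000
Gen 7 (rule 161): 00111000111
Gen 8 (rule 169): 10110010110
Gen 9 (rule 193): 00010000010
Gen 10 (rule 146): 00101000101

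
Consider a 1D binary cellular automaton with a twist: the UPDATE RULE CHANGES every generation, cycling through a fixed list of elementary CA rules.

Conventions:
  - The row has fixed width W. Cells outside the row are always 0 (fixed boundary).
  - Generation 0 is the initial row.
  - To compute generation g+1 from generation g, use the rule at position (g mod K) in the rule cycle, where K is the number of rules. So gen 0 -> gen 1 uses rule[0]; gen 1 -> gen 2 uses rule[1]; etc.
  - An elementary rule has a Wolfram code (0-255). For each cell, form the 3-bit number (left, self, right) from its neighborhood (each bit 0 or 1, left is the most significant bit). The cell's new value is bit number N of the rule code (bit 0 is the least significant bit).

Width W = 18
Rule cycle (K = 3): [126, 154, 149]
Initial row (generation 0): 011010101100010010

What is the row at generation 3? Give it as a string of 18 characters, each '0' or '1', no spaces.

Answer: 011111111010011101

Derivation:
Gen 0: 011010101100010010
Gen 1 (rule 126): 111111111110111111
Gen 2 (rule 154): 111111111100111110
Gen 3 (rule 149): 011111111010011101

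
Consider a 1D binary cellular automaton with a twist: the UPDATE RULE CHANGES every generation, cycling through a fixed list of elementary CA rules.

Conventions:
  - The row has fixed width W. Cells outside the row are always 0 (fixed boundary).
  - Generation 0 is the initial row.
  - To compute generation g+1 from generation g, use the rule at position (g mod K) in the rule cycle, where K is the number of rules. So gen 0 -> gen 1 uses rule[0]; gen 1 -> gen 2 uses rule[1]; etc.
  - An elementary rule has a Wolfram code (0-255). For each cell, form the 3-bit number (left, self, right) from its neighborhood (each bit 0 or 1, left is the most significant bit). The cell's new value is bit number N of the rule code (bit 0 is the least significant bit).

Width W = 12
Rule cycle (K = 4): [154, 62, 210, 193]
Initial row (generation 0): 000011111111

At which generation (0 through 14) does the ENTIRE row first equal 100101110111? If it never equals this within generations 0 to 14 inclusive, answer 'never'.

Gen 0: 000011111111
Gen 1 (rule 154): 000111111110
Gen 2 (rule 62): 001100000001
Gen 3 (rule 210): 010110000010
Gen 4 (rule 193): 000010111000
Gen 5 (rule 154): 000100110100
Gen 6 (rule 62): 001111101110
Gen 7 (rule 210): 010111100111
Gen 8 (rule 193): 000011100011
Gen 9 (rule 154): 000111010110
Gen 10 (rule 62): 001100111101
Gen 11 (rule 210): 010111011100
Gen 12 (rule 193): 000011001101
Gen 13 (rule 154): 000110111000
Gen 14 (rule 62): 001101100100

Answer: never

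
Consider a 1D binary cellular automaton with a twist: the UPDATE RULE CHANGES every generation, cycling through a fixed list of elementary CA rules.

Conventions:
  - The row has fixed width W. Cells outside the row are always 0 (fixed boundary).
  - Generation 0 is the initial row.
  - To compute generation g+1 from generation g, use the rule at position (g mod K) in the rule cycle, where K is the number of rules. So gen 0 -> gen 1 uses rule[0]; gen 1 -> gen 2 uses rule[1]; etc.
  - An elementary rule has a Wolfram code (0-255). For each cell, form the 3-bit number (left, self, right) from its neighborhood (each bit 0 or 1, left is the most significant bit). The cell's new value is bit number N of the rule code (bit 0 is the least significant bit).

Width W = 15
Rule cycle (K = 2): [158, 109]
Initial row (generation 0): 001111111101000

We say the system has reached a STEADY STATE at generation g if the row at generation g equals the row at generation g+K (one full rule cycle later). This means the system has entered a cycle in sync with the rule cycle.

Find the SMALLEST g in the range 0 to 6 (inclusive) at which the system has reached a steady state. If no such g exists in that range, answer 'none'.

Gen 0: 001111111101000
Gen 1 (rule 158): 011111111001100
Gen 2 (rule 109): 010000001001101
Gen 3 (rule 158): 111000011111001
Gen 4 (rule 109): 101011010001001
Gen 5 (rule 158): 101010011011111
Gen 6 (rule 109): 111110011110001
Gen 7 (rule 158): 111101111101011
Gen 8 (rule 109): 100111000111111

Answer: none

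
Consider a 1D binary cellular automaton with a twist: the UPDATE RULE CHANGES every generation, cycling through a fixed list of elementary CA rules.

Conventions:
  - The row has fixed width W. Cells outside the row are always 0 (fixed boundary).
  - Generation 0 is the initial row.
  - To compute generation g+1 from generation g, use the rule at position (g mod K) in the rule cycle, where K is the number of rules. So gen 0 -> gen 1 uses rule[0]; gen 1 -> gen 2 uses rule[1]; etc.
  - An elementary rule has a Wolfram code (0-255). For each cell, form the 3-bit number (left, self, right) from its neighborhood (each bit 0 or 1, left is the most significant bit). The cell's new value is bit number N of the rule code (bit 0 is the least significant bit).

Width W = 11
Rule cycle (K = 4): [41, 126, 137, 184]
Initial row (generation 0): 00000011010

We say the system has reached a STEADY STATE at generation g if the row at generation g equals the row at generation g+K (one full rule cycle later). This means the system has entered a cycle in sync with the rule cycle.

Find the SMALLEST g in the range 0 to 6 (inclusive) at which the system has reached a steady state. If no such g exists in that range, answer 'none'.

Answer: 6

Derivation:
Gen 0: 00000011010
Gen 1 (rule 41): 11111010100
Gen 2 (rule 126): 10001111110
Gen 3 (rule 137): 00101111100
Gen 4 (rule 184): 00011111010
Gen 5 (rule 41): 11010000100
Gen 6 (rule 126): 11111001110
Gen 7 (rule 137): 11110001100
Gen 8 (rule 184): 11101001010
Gen 9 (rule 41): 10010000100
Gen 10 (rule 126): 11111001110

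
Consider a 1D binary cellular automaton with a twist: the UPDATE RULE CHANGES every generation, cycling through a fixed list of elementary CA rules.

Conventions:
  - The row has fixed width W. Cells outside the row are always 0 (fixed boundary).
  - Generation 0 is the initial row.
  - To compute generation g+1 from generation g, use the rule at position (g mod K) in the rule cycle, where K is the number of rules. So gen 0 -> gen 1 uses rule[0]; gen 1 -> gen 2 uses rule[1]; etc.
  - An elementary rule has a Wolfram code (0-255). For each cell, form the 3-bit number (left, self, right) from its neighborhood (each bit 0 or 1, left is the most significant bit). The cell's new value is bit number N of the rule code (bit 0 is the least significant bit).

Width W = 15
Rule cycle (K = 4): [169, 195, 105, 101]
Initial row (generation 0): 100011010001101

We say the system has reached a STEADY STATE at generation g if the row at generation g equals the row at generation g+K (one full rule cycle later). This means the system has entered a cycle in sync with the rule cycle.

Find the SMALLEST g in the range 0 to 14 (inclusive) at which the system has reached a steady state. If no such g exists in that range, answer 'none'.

Answer: none

Derivation:
Gen 0: 100011010001101
Gen 1 (rule 169): 001010100101010
Gen 2 (rule 195): 110000001000000
Gen 3 (rule 105): 110111100011111
Gen 4 (rule 101): 011000101000001
Gen 5 (rule 169): 010010010011100
Gen 6 (rule 195): 100100100101101
Gen 7 (rule 105): 000000000011110
Gen 8 (rule 101): 111111111000010
Gen 9 (rule 169): 111111110011000
Gen 10 (rule 195): 011111110101011
Gen 11 (rule 105): 010000011010111
Gen 12 (rule 101): 010111001111001
Gen 13 (rule 169): 001110001110000
Gen 14 (rule 195): 110110110110111
Gen 15 (rule 105): 111111111111101
Gen 16 (rule 101): 000000000000111
Gen 17 (rule 169): 111111111110110
Gen 18 (rule 195): 011111111110010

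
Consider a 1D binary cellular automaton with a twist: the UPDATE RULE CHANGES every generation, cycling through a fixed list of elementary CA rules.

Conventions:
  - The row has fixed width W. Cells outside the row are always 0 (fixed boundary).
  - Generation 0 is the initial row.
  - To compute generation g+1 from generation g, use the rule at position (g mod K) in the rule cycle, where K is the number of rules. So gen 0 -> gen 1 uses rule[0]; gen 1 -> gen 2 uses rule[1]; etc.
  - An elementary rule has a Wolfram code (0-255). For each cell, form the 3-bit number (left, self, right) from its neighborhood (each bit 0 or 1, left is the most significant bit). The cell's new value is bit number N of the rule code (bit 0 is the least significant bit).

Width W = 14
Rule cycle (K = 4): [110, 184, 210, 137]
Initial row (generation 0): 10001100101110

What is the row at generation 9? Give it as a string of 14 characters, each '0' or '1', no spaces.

Answer: 01111000000000

Derivation:
Gen 0: 10001100101110
Gen 1 (rule 110): 10011101111010
Gen 2 (rule 184): 01011011110101
Gen 3 (rule 210): 10001001110000
Gen 4 (rule 137): 00100001100111
Gen 5 (rule 110): 01100011101101
Gen 6 (rule 184): 01010011011010
Gen 7 (rule 210): 10001101001001
Gen 8 (rule 137): 00101000000000
Gen 9 (rule 110): 01111000000000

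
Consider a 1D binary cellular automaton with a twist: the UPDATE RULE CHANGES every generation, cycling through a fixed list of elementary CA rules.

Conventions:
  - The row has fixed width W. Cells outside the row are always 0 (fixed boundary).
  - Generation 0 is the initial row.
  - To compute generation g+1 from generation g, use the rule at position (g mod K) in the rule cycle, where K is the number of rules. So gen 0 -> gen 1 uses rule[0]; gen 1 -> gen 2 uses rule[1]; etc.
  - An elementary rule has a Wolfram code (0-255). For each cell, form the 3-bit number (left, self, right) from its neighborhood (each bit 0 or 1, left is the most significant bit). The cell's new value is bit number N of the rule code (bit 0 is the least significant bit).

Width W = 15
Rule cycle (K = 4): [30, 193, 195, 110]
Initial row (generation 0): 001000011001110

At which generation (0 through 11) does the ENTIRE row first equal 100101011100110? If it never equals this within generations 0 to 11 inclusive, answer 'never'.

Gen 0: 001000011001110
Gen 1 (rule 30): 011100110111001
Gen 2 (rule 193): 001100010011000
Gen 3 (rule 195): 110101100101011
Gen 4 (rule 110): 111111101111111
Gen 5 (rule 30): 100000001000000
Gen 6 (rule 193): 001111100011111
Gen 7 (rule 195): 110111101101111
Gen 8 (rule 110): 111100111111001
Gen 9 (rule 30): 100011100000111
Gen 10 (rule 193): 001001101110011
Gen 11 (rule 195): 110010100110101

Answer: never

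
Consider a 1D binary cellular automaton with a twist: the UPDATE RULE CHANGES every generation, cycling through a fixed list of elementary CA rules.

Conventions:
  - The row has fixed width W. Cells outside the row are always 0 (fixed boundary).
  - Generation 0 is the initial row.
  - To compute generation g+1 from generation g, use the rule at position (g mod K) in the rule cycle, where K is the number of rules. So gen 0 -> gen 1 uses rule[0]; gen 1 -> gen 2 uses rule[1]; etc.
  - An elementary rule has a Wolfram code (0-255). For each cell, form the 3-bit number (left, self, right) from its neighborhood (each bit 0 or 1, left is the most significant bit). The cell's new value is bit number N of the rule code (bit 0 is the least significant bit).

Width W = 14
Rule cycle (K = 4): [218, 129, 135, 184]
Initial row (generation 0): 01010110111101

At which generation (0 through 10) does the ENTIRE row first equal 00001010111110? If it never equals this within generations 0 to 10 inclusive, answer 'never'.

Answer: 8

Derivation:
Gen 0: 01010110111101
Gen 1 (rule 218): 10000110111100
Gen 2 (rule 129): 00110000011001
Gen 3 (rule 135): 11000111100011
Gen 4 (rule 184): 10100111010010
Gen 5 (rule 218): 00011111001101
Gen 6 (rule 129): 11001110000000
Gen 7 (rule 135): 00010100111111
Gen 8 (rule 184): 00001010111110
Gen 9 (rule 218): 00010000111111
Gen 10 (rule 129): 11000110011110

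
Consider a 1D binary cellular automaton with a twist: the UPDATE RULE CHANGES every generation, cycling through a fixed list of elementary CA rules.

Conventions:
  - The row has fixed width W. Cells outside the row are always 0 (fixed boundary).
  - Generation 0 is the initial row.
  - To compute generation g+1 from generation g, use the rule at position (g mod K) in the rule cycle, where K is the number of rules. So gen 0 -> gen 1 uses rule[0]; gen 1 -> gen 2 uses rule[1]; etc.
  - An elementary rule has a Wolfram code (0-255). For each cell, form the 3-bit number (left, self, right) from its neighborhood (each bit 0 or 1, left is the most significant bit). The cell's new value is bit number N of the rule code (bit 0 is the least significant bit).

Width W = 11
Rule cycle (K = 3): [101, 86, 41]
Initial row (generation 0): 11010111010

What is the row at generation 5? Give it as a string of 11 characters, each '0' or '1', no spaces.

Answer: 10001001011

Derivation:
Gen 0: 11010111010
Gen 1 (rule 101): 01111001110
Gen 2 (rule 86): 10001110011
Gen 3 (rule 41): 00101000010
Gen 4 (rule 101): 10111011010
Gen 5 (rule 86): 10001001011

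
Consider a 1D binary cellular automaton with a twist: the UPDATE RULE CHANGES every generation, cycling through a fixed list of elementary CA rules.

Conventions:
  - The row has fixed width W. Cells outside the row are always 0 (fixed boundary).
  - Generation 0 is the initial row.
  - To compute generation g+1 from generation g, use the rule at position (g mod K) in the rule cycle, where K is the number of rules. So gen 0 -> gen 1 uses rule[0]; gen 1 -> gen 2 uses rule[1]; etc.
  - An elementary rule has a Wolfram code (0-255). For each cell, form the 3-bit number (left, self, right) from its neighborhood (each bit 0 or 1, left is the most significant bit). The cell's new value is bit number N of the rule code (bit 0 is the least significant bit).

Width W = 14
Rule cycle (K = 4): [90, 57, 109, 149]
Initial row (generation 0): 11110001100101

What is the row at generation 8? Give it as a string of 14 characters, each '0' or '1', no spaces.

Gen 0: 11110001100101
Gen 1 (rule 90): 10011011111000
Gen 2 (rule 57): 01010110000111
Gen 3 (rule 109): 01111110110101
Gen 4 (rule 149): 00111100000101
Gen 5 (rule 90): 01100110001000
Gen 6 (rule 57): 01010101100111
Gen 7 (rule 109): 01111111100101
Gen 8 (rule 149): 00111111010101

Answer: 00111111010101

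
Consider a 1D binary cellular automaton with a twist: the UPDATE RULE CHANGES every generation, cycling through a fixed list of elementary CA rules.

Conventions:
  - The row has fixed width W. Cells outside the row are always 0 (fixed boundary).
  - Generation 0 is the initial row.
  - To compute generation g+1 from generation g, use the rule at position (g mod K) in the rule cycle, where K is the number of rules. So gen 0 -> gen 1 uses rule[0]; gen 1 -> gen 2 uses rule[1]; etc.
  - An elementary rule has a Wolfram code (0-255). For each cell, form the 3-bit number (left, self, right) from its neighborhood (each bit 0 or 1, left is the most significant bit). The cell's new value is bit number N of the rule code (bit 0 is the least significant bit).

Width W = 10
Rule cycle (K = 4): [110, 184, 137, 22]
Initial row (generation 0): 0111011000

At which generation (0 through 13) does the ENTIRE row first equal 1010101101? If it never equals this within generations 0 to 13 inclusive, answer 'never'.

Gen 0: 0111011000
Gen 1 (rule 110): 1101111000
Gen 2 (rule 184): 1011110100
Gen 3 (rule 137): 0011100001
Gen 4 (rule 22): 0100010011
Gen 5 (rule 110): 1100110111
Gen 6 (rule 184): 1010101110
Gen 7 (rule 137): 0000001100
Gen 8 (rule 22): 0000010010
Gen 9 (rule 110): 0000110110
Gen 10 (rule 184): 0000101101
Gen 11 (rule 137): 1110001000
Gen 12 (rule 22): 0001011100
Gen 13 (rule 110): 0011110100

Answer: never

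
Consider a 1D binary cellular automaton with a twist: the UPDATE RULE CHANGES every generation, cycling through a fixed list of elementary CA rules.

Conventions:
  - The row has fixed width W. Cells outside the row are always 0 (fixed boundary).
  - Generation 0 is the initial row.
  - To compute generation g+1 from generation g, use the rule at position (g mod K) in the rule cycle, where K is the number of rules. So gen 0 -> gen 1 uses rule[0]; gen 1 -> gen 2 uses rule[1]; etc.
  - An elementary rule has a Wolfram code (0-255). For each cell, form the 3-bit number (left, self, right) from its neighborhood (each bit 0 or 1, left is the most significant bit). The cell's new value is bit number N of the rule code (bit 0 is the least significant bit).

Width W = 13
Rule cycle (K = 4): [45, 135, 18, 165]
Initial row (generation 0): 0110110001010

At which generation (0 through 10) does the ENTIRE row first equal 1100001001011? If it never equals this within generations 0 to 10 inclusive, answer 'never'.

Gen 0: 0110110001010
Gen 1 (rule 45): 0101100101110
Gen 2 (rule 135): 1100001100100
Gen 3 (rule 18): 0010010011010
Gen 4 (rule 165): 1010010000110
Gen 5 (rule 45): 1110010110100
Gen 6 (rule 135): 0100110000101
Gen 7 (rule 18): 1011001001000
Gen 8 (rule 165): 1100001001011
Gen 9 (rule 45): 1001101001110
Gen 10 (rule 135): 1010001010100

Answer: 8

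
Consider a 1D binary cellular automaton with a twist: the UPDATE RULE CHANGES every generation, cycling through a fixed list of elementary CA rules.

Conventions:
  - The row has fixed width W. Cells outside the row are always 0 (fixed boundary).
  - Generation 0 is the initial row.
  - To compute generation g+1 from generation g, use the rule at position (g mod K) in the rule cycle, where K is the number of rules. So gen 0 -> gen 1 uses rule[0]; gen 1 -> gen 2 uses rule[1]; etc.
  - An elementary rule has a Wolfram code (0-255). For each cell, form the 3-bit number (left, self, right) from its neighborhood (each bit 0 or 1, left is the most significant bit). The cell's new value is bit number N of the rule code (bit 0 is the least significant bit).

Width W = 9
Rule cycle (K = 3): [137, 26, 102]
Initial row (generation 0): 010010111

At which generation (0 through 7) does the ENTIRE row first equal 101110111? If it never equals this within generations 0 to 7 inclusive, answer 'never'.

Answer: 6

Derivation:
Gen 0: 010010111
Gen 1 (rule 137): 000000110
Gen 2 (rule 26): 000001101
Gen 3 (rule 102): 000010111
Gen 4 (rule 137): 111000110
Gen 5 (rule 26): 100101101
Gen 6 (rule 102): 101110111
Gen 7 (rule 137): 001100110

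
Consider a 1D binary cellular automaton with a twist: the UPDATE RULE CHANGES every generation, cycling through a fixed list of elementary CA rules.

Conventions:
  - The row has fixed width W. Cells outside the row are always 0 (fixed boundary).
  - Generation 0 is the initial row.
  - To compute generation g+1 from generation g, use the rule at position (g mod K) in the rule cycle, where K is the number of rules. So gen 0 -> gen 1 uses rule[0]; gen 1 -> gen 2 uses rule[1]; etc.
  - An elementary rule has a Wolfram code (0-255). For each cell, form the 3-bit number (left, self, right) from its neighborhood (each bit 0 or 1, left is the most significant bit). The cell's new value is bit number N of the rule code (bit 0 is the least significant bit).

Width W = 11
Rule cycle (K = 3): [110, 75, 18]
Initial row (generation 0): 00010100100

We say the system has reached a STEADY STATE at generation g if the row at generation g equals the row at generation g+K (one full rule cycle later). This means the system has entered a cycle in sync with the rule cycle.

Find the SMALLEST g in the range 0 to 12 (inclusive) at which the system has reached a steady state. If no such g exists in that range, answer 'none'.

Answer: 6

Derivation:
Gen 0: 00010100100
Gen 1 (rule 110): 00111101100
Gen 2 (rule 75): 11100101101
Gen 3 (rule 18): 00011000000
Gen 4 (rule 110): 00111000000
Gen 5 (rule 75): 11101011111
Gen 6 (rule 18): 00000000000
Gen 7 (rule 110): 00000000000
Gen 8 (rule 75): 11111111111
Gen 9 (rule 18): 00000000000
Gen 10 (rule 110): 00000000000
Gen 11 (rule 75): 11111111111
Gen 12 (rule 18): 00000000000
Gen 13 (rule 110): 00000000000
Gen 14 (rule 75): 11111111111
Gen 15 (rule 18): 00000000000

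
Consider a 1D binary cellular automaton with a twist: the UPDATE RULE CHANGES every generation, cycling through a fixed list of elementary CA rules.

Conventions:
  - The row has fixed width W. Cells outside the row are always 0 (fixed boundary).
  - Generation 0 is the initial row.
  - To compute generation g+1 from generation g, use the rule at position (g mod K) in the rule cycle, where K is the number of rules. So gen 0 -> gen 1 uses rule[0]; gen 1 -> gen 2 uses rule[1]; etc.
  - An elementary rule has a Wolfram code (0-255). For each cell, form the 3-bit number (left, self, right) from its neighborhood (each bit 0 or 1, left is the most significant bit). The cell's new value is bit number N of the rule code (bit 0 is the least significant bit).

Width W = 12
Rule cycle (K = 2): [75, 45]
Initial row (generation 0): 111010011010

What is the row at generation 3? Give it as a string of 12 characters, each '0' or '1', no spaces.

Answer: 101000001111

Derivation:
Gen 0: 111010011010
Gen 1 (rule 75): 101000111000
Gen 2 (rule 45): 111010100011
Gen 3 (rule 75): 101000001111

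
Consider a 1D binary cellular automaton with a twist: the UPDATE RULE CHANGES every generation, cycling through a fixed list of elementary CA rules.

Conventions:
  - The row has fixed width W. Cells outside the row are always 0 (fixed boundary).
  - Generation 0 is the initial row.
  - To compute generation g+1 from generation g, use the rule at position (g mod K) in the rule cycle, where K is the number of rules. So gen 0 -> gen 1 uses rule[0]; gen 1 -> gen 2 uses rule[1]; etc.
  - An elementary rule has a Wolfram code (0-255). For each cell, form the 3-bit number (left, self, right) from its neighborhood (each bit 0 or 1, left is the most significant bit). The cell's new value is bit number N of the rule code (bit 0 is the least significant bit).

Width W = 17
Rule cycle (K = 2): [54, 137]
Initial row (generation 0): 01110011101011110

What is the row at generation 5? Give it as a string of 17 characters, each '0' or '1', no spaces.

Answer: 10000000101110000

Derivation:
Gen 0: 01110011101011110
Gen 1 (rule 54): 10001100011100001
Gen 2 (rule 137): 00101001011001100
Gen 3 (rule 54): 01111111100110010
Gen 4 (rule 137): 01111111000100000
Gen 5 (rule 54): 10000000101110000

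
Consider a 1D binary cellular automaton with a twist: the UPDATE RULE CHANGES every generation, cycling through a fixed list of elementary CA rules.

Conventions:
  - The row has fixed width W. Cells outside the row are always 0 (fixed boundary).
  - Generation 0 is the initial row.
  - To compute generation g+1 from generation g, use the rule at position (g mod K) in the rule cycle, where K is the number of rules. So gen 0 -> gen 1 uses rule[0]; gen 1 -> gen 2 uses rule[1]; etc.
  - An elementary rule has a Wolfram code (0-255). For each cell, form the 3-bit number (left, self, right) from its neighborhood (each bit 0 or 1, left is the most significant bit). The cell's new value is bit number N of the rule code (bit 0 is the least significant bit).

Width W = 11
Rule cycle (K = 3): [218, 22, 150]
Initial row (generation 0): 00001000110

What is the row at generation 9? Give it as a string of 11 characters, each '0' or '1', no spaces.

Gen 0: 00001000110
Gen 1 (rule 218): 00010101111
Gen 2 (rule 22): 00110100000
Gen 3 (rule 150): 01000110000
Gen 4 (rule 218): 10101111000
Gen 5 (rule 22): 10100000100
Gen 6 (rule 150): 10110001110
Gen 7 (rule 218): 00111011111
Gen 8 (rule 22): 01000000000
Gen 9 (rule 150): 11100000000

Answer: 11100000000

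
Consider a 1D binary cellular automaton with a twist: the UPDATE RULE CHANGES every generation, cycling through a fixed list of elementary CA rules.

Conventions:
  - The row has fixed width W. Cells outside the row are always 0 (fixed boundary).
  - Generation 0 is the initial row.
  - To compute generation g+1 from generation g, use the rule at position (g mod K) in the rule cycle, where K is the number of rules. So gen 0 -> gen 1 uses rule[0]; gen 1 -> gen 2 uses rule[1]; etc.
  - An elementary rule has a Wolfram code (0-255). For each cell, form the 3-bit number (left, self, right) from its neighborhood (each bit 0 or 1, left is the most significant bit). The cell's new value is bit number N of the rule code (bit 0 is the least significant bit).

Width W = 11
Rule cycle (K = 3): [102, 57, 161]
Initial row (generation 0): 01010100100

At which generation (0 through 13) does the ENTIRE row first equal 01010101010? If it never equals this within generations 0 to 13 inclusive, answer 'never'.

Answer: never

Derivation:
Gen 0: 01010100100
Gen 1 (rule 102): 11111101100
Gen 2 (rule 57): 10000011011
Gen 3 (rule 161): 00111000100
Gen 4 (rule 102): 01001001100
Gen 5 (rule 57): 00100101011
Gen 6 (rule 161): 10000010100
Gen 7 (rule 102): 10000111100
Gen 8 (rule 57): 01110100011
Gen 9 (rule 161): 00101001000
Gen 10 (rule 102): 01111011000
Gen 11 (rule 57): 01000110111
Gen 12 (rule 161): 00010001010
Gen 13 (rule 102): 00110011110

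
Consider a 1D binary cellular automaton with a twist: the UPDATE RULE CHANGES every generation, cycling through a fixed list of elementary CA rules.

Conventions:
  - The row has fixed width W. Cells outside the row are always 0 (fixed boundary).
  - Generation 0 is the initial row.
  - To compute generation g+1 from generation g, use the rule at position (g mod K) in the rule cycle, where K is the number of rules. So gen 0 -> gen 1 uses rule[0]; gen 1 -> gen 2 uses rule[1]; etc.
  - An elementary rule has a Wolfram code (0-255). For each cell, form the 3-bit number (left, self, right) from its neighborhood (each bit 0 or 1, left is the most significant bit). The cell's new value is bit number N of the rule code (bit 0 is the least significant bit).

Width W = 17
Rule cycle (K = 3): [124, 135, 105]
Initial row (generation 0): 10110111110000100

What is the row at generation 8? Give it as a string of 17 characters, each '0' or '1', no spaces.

Gen 0: 10110111110000100
Gen 1 (rule 124): 11111100011000110
Gen 2 (rule 135): 01111001100011000
Gen 3 (rule 105): 01001001101011011
Gen 4 (rule 124): 01101101111111111
Gen 5 (rule 135): 10000000111111110
Gen 6 (rule 105): 00111110100000010
Gen 7 (rule 124): 00100011110000011
Gen 8 (rule 135): 11101101100111100

Answer: 11101101100111100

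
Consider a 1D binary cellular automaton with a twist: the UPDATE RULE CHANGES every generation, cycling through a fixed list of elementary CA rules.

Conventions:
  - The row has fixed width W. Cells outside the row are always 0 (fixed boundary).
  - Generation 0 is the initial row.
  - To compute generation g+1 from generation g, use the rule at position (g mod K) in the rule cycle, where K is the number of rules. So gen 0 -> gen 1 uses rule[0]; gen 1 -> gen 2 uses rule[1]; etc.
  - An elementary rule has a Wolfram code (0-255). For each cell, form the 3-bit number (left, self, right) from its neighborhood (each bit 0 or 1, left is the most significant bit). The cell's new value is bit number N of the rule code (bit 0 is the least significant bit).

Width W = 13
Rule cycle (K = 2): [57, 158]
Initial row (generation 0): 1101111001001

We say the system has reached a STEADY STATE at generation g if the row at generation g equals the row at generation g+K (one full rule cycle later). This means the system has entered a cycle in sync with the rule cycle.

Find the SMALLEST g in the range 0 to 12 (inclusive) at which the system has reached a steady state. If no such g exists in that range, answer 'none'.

Answer: none

Derivation:
Gen 0: 1101111001001
Gen 1 (rule 57): 1011000100100
Gen 2 (rule 158): 1010101111110
Gen 3 (rule 57): 0101011000001
Gen 4 (rule 158): 1101010100011
Gen 5 (rule 57): 1010101011010
Gen 6 (rule 158): 1010101010011
Gen 7 (rule 57): 0101010101010
Gen 8 (rule 158): 1101010101011
Gen 9 (rule 57): 1010101010110
Gen 10 (rule 158): 1010101010101
Gen 11 (rule 57): 0101010101010
Gen 12 (rule 158): 1101010101011
Gen 13 (rule 57): 1010101010110
Gen 14 (rule 158): 1010101010101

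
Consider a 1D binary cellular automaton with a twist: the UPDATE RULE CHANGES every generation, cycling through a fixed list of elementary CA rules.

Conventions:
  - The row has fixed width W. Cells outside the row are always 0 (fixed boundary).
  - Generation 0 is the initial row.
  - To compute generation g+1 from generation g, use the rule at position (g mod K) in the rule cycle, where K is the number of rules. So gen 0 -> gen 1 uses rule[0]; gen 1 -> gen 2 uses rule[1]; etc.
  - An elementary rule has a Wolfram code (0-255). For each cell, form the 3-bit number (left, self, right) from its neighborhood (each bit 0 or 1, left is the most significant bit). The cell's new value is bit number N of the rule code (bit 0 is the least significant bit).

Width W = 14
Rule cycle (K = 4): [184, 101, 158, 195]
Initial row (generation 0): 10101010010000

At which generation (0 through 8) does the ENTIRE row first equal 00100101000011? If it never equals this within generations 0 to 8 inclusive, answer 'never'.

Gen 0: 10101010010000
Gen 1 (rule 184): 01010101001000
Gen 2 (rule 101): 01111111001011
Gen 3 (rule 158): 11111110111010
Gen 4 (rule 195): 01111110011000
Gen 5 (rule 184): 01111101010100
Gen 6 (rule 101): 00000111111101
Gen 7 (rule 158): 00001111111001
Gen 8 (rule 195): 11110111111010

Answer: never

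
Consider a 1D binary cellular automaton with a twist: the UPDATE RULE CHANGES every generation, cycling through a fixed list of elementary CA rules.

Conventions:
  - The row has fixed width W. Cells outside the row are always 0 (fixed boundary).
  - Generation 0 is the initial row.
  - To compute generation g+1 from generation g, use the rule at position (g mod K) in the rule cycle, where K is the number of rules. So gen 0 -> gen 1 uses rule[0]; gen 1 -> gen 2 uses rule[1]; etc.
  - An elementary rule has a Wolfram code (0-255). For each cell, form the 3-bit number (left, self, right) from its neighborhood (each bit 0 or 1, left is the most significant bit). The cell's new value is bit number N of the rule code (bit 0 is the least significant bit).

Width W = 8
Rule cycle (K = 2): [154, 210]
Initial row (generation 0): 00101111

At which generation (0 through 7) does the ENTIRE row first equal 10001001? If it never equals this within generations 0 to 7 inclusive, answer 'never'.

Answer: never

Derivation:
Gen 0: 00101111
Gen 1 (rule 154): 01001110
Gen 2 (rule 210): 10110111
Gen 3 (rule 154): 00100110
Gen 4 (rule 210): 01011011
Gen 5 (rule 154): 10010010
Gen 6 (rule 210): 01101101
Gen 7 (rule 154): 11001000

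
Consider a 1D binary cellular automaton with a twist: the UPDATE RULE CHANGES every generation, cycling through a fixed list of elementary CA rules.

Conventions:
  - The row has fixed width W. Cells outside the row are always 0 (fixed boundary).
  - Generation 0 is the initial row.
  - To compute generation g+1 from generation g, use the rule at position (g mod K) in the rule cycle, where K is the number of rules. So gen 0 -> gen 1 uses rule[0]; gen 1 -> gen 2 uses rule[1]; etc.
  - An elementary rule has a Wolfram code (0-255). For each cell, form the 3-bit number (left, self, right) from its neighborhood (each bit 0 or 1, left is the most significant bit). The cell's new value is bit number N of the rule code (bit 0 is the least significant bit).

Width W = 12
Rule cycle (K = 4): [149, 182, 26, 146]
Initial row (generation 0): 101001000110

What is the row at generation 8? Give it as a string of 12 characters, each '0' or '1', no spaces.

Gen 0: 101001000110
Gen 1 (rule 149): 101101110001
Gen 2 (rule 182): 110010101011
Gen 3 (rule 26): 101100000010
Gen 4 (rule 146): 000010000101
Gen 5 (rule 149): 111011110101
Gen 6 (rule 182): 010101101111
Gen 7 (rule 26): 100001001000
Gen 8 (rule 146): 010010110100

Answer: 010010110100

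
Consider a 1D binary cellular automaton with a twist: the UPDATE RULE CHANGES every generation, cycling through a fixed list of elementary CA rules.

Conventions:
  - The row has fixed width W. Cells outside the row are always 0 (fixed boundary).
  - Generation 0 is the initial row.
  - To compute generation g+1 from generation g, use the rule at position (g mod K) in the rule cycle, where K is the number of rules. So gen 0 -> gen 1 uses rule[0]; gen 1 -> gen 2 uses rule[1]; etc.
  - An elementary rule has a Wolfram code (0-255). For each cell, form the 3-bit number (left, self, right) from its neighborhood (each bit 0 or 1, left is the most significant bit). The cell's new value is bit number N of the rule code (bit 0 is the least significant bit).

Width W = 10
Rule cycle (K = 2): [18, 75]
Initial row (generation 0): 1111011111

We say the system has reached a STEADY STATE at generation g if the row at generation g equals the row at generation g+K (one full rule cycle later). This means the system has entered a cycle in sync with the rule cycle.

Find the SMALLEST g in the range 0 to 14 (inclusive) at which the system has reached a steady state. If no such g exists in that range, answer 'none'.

Gen 0: 1111011111
Gen 1 (rule 18): 0000000000
Gen 2 (rule 75): 1111111111
Gen 3 (rule 18): 0000000000
Gen 4 (rule 75): 1111111111
Gen 5 (rule 18): 0000000000
Gen 6 (rule 75): 1111111111
Gen 7 (rule 18): 0000000000
Gen 8 (rule 75): 1111111111
Gen 9 (rule 18): 0000000000
Gen 10 (rule 75): 1111111111
Gen 11 (rule 18): 0000000000
Gen 12 (rule 75): 1111111111
Gen 13 (rule 18): 0000000000
Gen 14 (rule 75): 1111111111
Gen 15 (rule 18): 0000000000
Gen 16 (rule 75): 1111111111

Answer: 1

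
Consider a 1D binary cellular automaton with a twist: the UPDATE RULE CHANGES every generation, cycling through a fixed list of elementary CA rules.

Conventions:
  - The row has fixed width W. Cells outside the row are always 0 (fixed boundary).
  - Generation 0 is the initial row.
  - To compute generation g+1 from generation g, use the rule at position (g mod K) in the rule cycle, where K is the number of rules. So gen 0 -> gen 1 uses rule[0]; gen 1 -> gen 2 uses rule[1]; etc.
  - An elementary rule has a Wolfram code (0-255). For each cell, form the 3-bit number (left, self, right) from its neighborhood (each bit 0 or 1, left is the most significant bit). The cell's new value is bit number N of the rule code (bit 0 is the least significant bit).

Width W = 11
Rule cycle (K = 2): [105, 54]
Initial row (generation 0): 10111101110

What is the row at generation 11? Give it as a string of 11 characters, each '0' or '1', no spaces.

Gen 0: 10111101110
Gen 1 (rule 105): 01100111010
Gen 2 (rule 54): 10011000111
Gen 3 (rule 105): 00011010101
Gen 4 (rule 54): 00100111111
Gen 5 (rule 105): 10000100001
Gen 6 (rule 54): 11001110011
Gen 7 (rule 105): 11001010011
Gen 8 (rule 54): 00111111100
Gen 9 (rule 105): 10100000101
Gen 10 (rule 54): 11110001111
Gen 11 (rule 105): 10010101001

Answer: 10010101001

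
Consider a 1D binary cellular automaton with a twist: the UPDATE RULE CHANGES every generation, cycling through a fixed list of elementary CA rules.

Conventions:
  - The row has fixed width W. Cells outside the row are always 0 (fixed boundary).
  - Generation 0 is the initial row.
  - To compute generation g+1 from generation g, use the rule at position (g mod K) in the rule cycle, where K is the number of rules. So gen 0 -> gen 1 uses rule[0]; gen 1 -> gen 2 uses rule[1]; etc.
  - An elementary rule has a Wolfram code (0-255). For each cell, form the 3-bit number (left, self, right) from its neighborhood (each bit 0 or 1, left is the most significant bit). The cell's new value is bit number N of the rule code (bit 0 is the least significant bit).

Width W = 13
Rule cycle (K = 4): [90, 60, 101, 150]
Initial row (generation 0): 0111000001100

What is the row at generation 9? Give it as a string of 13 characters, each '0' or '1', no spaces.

Answer: 0111110011100

Derivation:
Gen 0: 0111000001100
Gen 1 (rule 90): 1101100011110
Gen 2 (rule 60): 1011010010001
Gen 3 (rule 101): 1101110010101
Gen 4 (rule 150): 0000101110101
Gen 5 (rule 90): 0001001010000
Gen 6 (rule 60): 0001101111000
Gen 7 (rule 101): 1100110001011
Gen 8 (rule 150): 0011001011000
Gen 9 (rule 90): 0111110011100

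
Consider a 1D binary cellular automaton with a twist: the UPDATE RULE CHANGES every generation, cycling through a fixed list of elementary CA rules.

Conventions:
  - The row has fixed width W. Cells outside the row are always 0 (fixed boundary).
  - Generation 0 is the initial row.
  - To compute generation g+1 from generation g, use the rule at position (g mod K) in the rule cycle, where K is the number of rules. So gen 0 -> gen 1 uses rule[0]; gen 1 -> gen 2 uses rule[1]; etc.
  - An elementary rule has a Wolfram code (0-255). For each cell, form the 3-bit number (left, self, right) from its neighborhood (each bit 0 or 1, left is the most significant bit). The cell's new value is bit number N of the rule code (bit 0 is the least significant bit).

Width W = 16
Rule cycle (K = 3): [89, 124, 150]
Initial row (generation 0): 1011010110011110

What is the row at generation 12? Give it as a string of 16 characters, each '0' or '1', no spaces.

Gen 0: 1011010110011110
Gen 1 (rule 89): 0011000111010011
Gen 2 (rule 124): 0011100101111011
Gen 3 (rule 150): 0101011100110000
Gen 4 (rule 89): 0000010110111111
Gen 5 (rule 124): 0000011111100001
Gen 6 (rule 150): 0000101111010011
Gen 7 (rule 89): 1110001001001011
Gen 8 (rule 124): 1011001101101111
Gen 9 (rule 150): 1000110000000110
Gen 10 (rule 89): 0110111111110111
Gen 11 (rule 124): 0111100000011101
Gen 12 (rule 150): 1011010000101001

Answer: 1011010000101001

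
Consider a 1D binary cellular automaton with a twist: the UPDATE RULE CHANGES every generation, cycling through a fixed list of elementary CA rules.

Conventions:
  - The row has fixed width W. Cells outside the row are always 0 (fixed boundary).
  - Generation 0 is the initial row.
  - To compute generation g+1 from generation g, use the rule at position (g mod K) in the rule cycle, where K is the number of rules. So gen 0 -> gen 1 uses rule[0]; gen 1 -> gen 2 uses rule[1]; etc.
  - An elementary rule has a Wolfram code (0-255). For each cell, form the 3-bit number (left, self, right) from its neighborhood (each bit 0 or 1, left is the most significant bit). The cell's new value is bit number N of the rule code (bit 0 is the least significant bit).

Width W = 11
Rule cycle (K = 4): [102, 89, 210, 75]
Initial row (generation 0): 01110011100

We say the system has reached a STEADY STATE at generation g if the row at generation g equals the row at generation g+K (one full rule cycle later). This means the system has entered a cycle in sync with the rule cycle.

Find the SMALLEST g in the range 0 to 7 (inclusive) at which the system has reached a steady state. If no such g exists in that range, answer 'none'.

Answer: none

Derivation:
Gen 0: 01110011100
Gen 1 (rule 102): 10010100100
Gen 2 (rule 89): 01000010011
Gen 3 (rule 210): 10100101101
Gen 4 (rule 75): 00001001100
Gen 5 (rule 102): 00011010100
Gen 6 (rule 89): 11011000011
Gen 7 (rule 210): 01001100101
Gen 8 (rule 75): 10011101000
Gen 9 (rule 102): 10100111000
Gen 10 (rule 89): 00010101111
Gen 11 (rule 210): 00100000111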